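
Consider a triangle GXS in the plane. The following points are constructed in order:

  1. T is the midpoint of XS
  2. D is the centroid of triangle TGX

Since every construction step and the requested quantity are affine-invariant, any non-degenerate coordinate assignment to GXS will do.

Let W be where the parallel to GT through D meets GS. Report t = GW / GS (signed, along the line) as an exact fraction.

Assign G = (0, 0), X = (1, 0), S = (0, 1) — the answer is frame-independent, so this choice is without loss of generality.
1. T is the midpoint of XS ⇒ T = (1/2, 1/2)
2. D is the centroid of triangle TGX ⇒ D = (1/2, 1/6)
through D parallel to GT: direction (1/2, 1/2); meets GS at W = (0, -1/3)
W = G + t·(S−G) with t = -1/3

t = -1/3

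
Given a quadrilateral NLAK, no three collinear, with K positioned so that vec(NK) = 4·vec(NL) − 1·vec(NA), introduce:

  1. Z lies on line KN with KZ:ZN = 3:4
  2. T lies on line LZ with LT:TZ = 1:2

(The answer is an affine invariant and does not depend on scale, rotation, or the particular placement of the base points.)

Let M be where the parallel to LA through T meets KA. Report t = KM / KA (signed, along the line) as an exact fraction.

t = 37/42

Assign N = (0, 0), L = (1, 0), A = (0, 1), K = (4, -1) — the answer is frame-independent, so this choice is without loss of generality.
1. Z lies on line KN with KZ:ZN = 3:4 ⇒ Z = (16/7, -4/7)
2. T lies on line LZ with LT:TZ = 1:2 ⇒ T = (10/7, -4/21)
through T parallel to LA: direction (-1, 1); meets KA at M = (10/21, 16/21)
M = K + t·(A−K) with t = 37/42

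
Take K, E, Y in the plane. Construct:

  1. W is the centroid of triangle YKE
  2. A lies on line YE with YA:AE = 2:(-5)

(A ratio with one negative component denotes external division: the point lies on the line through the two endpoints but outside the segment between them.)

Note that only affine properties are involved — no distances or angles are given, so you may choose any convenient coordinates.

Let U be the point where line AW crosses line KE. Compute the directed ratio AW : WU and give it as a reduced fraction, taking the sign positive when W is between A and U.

AW:WU = 4

Choose coordinates K = (0, 0), E = (1, 0), Y = (0, 1).
1. W is the centroid of triangle YKE ⇒ W = (1/3, 1/3)
2. A lies on line YE with YA:AE = 2:(-5) ⇒ A = (-2/3, 5/3)
line AW meets KE at U = (7/12, 0)
W = A + t·(U−A) with t = 4/5, so AW:WU = 4/5:1/5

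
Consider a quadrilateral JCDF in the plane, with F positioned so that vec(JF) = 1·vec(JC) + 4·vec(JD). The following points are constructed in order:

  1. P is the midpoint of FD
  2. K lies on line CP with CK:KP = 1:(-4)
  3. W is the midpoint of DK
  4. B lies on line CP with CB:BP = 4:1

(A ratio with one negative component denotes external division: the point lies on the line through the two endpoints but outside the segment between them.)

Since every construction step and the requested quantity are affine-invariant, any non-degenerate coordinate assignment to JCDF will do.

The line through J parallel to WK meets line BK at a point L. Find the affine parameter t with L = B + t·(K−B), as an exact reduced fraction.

Assign J = (0, 0), C = (1, 0), D = (0, 1), F = (1, 4) — the answer is frame-independent, so this choice is without loss of generality.
1. P is the midpoint of FD ⇒ P = (1/2, 5/2)
2. K lies on line CP with CK:KP = 1:(-4) ⇒ K = (7/6, -5/6)
3. W is the midpoint of DK ⇒ W = (7/12, 1/12)
4. B lies on line CP with CB:BP = 4:1 ⇒ B = (3/5, 2)
through J parallel to WK: direction (7/12, -11/12); meets BK at L = (35/24, -55/24)
L = B + t·(K−B) with t = 103/68

t = 103/68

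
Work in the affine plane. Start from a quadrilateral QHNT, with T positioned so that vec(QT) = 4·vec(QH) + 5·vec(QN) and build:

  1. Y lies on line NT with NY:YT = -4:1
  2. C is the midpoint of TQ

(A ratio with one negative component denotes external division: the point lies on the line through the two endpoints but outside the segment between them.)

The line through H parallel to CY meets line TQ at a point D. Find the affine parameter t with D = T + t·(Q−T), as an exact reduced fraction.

Work in coordinates with Q = (0, 0), H = (1, 0), N = (0, 1), T = (4, 5).
1. Y lies on line NT with NY:YT = -4:1 ⇒ Y = (16/3, 19/3)
2. C is the midpoint of TQ ⇒ C = (2, 5/2)
through H parallel to CY: direction (10/3, 23/6); meets TQ at D = (-23/2, -115/8)
D = T + t·(Q−T) with t = 31/8

t = 31/8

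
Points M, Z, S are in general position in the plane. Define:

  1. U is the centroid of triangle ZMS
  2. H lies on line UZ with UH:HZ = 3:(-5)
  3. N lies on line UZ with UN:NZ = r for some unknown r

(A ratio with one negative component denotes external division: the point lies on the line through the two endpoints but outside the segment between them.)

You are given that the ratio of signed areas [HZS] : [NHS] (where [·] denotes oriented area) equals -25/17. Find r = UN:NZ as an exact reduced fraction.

Work in coordinates with M = (0, 0), Z = (1, 0), S = (0, 1).
1. U is the centroid of triangle ZMS ⇒ U = (1/3, 1/3)
2. H lies on line UZ with UH:HZ = 3:(-5) ⇒ H = (-2/3, 5/6)
3. With UN:NZ = r, write λ = r/(r+1) so N = U + λ·(Z−U); N is affine-linear in λ
Every point depending on N is an affine combination of N and λ-independent points, so each such coordinate is linear in λ; the λ² term in each signed area is a multiple of (Z−U)×(Z−U) = 0, so 2·[HZS] and 2·[NHS] are each linear in λ. Evaluating at λ=0 and λ=1:
  2·[HZS] = 5/6,   2·[NHS] = -1/3·λ − 1/2
So [HZS]:[NHS] = (5/6) / (-1/3·λ − 1/2). Setting this equal to -25/17:
  5/6 = -25/17·(-1/3·λ − 1/2)  ⇒  λ = 1/5
Then r = λ/(1−λ) = (1/5)/(4/5) = 1/4. Check: with r = 1/4, N = (7/15, 4/15) and [HZS]:[NHS] = -25/17 as required.

r = 1/4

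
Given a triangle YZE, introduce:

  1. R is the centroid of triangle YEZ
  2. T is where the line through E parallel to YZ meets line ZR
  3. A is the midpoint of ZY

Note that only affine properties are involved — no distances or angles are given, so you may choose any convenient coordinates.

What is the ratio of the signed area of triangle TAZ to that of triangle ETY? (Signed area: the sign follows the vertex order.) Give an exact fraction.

Work in coordinates with Y = (0, 0), Z = (1, 0), E = (0, 1).
1. R is the centroid of triangle YEZ ⇒ R = (1/3, 1/3)
2. T is where the line through E parallel to YZ meets line ZR ⇒ T = (-1, 1)
3. A is the midpoint of ZY ⇒ A = (1/2, 0)
2·[TAZ] = 1/2, 2·[ETY] = 1
[TAZ]:[ETY] = 1/2:1 = 1/2

[TAZ]:[ETY] = 1/2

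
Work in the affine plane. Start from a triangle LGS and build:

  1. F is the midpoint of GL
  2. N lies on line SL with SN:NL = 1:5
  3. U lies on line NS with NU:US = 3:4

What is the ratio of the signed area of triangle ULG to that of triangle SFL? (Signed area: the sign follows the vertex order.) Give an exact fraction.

Choose coordinates L = (0, 0), G = (1, 0), S = (0, 1).
1. F is the midpoint of GL ⇒ F = (1/2, 0)
2. N lies on line SL with SN:NL = 1:5 ⇒ N = (0, 5/6)
3. U lies on line NS with NU:US = 3:4 ⇒ U = (0, 19/21)
2·[ULG] = 19/21, 2·[SFL] = -1/2
[ULG]:[SFL] = 19/21:-1/2 = -38/21

[ULG]:[SFL] = -38/21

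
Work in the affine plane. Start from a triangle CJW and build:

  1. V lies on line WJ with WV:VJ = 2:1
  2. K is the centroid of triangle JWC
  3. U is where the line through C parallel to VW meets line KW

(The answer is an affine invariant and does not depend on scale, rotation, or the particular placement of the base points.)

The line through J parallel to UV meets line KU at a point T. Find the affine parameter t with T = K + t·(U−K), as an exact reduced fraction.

Choose coordinates C = (0, 0), J = (1, 0), W = (0, 1).
1. V lies on line WJ with WV:VJ = 2:1 ⇒ V = (2/3, 1/3)
2. K is the centroid of triangle JWC ⇒ K = (1/3, 1/3)
3. U is where the line through C parallel to VW meets line KW ⇒ U = (1, -1)
through J parallel to UV: direction (-1/3, 4/3); meets KU at T = (3/2, -2)
T = K + t·(U−K) with t = 7/4

t = 7/4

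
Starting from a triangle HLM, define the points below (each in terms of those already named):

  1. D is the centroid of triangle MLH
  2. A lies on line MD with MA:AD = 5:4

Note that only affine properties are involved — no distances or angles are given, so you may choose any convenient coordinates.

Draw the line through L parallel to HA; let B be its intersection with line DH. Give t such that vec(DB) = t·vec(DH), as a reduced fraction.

Work in coordinates with H = (0, 0), L = (1, 0), M = (0, 1).
1. D is the centroid of triangle MLH ⇒ D = (1/3, 1/3)
2. A lies on line MD with MA:AD = 5:4 ⇒ A = (5/27, 17/27)
through L parallel to HA: direction (5/27, 17/27); meets DH at B = (17/12, 17/12)
B = D + t·(H−D) with t = -13/4

t = -13/4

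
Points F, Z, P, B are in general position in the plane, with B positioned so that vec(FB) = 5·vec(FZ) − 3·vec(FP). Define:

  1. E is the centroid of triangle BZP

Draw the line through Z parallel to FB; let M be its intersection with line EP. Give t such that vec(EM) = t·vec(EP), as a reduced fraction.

Assign F = (0, 0), Z = (1, 0), P = (0, 1), B = (5, -3) — the answer is frame-independent, so this choice is without loss of generality.
1. E is the centroid of triangle BZP ⇒ E = (2, -2/3)
through Z parallel to FB: direction (5, -3); meets EP at M = (12/7, -3/7)
M = E + t·(P−E) with t = 1/7

t = 1/7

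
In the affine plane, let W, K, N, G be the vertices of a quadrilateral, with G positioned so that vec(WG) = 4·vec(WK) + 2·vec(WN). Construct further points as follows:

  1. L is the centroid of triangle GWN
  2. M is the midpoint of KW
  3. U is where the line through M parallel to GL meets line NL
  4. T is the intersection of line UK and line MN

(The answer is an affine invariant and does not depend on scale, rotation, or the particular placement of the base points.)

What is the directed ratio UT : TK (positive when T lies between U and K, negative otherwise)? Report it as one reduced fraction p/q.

Assign W = (0, 0), K = (1, 0), N = (0, 1), G = (4, 2) — the answer is frame-independent, so this choice is without loss of generality.
1. L is the centroid of triangle GWN ⇒ L = (4/3, 1)
2. M is the midpoint of KW ⇒ M = (1/2, 0)
3. U is where the line through M parallel to GL meets line NL ⇒ U = (19/6, 1)
4. T is the intersection of line UK and line MN ⇒ T = (19/32, -3/16)
T = U + t·(K−U) with t = 19/16, so UT:TK = t:(1−t) = 19/16:-3/16

UT:TK = -19/3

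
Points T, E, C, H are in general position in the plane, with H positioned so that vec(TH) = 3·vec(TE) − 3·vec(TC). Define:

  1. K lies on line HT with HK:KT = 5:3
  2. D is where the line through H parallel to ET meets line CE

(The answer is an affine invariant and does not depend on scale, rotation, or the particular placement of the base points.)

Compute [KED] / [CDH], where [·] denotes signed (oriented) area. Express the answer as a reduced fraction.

[KED]:[CDH] = 3/4

Assign T = (0, 0), E = (1, 0), C = (0, 1), H = (3, -3) — the answer is frame-independent, so this choice is without loss of generality.
1. K lies on line HT with HK:KT = 5:3 ⇒ K = (9/8, -9/8)
2. D is where the line through H parallel to ET meets line CE ⇒ D = (4, -3)
2·[KED] = -3, 2·[CDH] = -4
[KED]:[CDH] = -3:-4 = 3/4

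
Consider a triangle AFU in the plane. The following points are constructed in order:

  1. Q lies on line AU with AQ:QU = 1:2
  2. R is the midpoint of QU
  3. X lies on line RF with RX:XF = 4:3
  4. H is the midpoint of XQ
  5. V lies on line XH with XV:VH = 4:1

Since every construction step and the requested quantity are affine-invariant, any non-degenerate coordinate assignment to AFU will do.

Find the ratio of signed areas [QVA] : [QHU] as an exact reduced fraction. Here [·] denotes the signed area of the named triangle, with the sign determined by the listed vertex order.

Choose coordinates A = (0, 0), F = (1, 0), U = (0, 1).
1. Q lies on line AU with AQ:QU = 1:2 ⇒ Q = (0, 1/3)
2. R is the midpoint of QU ⇒ R = (0, 2/3)
3. X lies on line RF with RX:XF = 4:3 ⇒ X = (4/7, 2/7)
4. H is the midpoint of XQ ⇒ H = (2/7, 13/42)
5. V lies on line XH with XV:VH = 4:1 ⇒ V = (12/35, 32/105)
2·[QVA] = -4/35, 2·[QHU] = 4/21
[QVA]:[QHU] = -4/35:4/21 = -3/5

[QVA]:[QHU] = -3/5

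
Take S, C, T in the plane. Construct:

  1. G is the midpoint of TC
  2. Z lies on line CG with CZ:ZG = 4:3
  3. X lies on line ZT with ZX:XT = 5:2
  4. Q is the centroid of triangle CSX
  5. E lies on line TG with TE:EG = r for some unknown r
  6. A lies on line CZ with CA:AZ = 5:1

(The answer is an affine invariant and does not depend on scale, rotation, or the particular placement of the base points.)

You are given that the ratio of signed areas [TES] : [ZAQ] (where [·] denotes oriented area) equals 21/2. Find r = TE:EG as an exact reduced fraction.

Choose coordinates S = (0, 0), C = (1, 0), T = (0, 1).
1. G is the midpoint of TC ⇒ G = (1/2, 1/2)
2. Z lies on line CG with CZ:ZG = 4:3 ⇒ Z = (5/7, 2/7)
3. X lies on line ZT with ZX:XT = 5:2 ⇒ X = (10/49, 39/49)
4. Q is the centroid of triangle CSX ⇒ Q = (59/147, 13/49)
5. With TE:EG = r, write λ = r/(r+1) so E = T + λ·(G−T); E is affine-linear in λ
6. A lies on line CZ with CA:AZ = 5:1 ⇒ A = (16/21, 5/21)
Every point depending on E is an affine combination of E and λ-independent points, so each such coordinate is linear in λ; the λ² term in each signed area is a multiple of (G−T)×(G−T) = 0, so 2·[TES] and 2·[ZAQ] are each linear in λ. Evaluating at λ=0 and λ=1:
  2·[TES] = -1/2·λ,   2·[ZAQ] = -1/63
So [TES]:[ZAQ] = (-1/2·λ) / (-1/63). Setting this equal to 21/2:
  -1/2·λ = 21/2·(-1/63)  ⇒  λ = 1/3
Then r = λ/(1−λ) = (1/3)/(2/3) = 1/2. Check: with r = 1/2, E = (1/6, 5/6) and [TES]:[ZAQ] = 21/2 as required.

r = 1/2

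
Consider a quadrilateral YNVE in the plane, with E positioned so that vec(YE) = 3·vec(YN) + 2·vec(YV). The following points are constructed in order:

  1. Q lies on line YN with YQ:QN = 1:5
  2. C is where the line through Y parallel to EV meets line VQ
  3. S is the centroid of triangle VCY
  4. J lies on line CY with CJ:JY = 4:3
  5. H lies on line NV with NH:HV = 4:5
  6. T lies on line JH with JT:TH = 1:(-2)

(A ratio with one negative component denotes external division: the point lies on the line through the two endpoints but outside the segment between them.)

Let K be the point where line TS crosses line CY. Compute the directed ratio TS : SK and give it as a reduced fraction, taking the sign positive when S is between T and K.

TS:SK = -16/9

Work in coordinates with Y = (0, 0), N = (1, 0), V = (0, 1), E = (3, 2).
1. Q lies on line YN with YQ:QN = 1:5 ⇒ Q = (1/6, 0)
2. C is where the line through Y parallel to EV meets line VQ ⇒ C = (3/19, 1/19)
3. S is the centroid of triangle VCY ⇒ S = (1/19, 20/57)
4. J lies on line CY with CJ:JY = 4:3 ⇒ J = (9/133, 3/133)
5. H lies on line NV with NH:HV = 4:5 ⇒ H = (5/9, 4/9)
6. T lies on line JH with JT:TH = 1:(-2) ⇒ T = (-503/1197, -478/1197)
line TS meets CY at K = (-227/1064, -227/3192)
S = T + t·(K−T) with t = 16/7, so TS:SK = 16/7:-9/7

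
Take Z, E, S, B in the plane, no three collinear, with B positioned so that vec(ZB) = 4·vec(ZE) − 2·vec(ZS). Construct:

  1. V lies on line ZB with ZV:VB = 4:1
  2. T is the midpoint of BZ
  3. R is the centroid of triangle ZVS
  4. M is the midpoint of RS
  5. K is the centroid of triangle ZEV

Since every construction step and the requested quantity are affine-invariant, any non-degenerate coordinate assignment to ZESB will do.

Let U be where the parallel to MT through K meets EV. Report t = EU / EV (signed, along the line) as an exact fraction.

t = -10/33

Set Z = (0, 0), E = (1, 0), S = (0, 1), B = (4, -2); any affine frame gives the same invariant.
1. V lies on line ZB with ZV:VB = 4:1 ⇒ V = (16/5, -8/5)
2. T is the midpoint of BZ ⇒ T = (2, -1)
3. R is the centroid of triangle ZVS ⇒ R = (16/15, -1/5)
4. M is the midpoint of RS ⇒ M = (8/15, 2/5)
5. K is the centroid of triangle ZEV ⇒ K = (7/5, -8/15)
through K parallel to MT: direction (22/15, -7/5); meets EV at U = (1/3, 16/33)
U = E + t·(V−E) with t = -10/33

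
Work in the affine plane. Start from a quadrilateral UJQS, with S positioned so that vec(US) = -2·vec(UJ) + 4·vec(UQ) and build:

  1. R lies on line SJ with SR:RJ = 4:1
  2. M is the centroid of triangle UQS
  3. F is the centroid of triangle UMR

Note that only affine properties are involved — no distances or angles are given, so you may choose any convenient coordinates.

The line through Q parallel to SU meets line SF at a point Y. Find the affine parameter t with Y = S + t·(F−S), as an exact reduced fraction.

Set U = (0, 0), J = (1, 0), Q = (0, 1), S = (-2, 4); any affine frame gives the same invariant.
1. R lies on line SJ with SR:RJ = 4:1 ⇒ R = (2/5, 4/5)
2. M is the centroid of triangle UQS ⇒ M = (-2/3, 5/3)
3. F is the centroid of triangle UMR ⇒ F = (-4/45, 37/45)
through Q parallel to SU: direction (2, -4); meets SF at Y = (28/29, -27/29)
Y = S + t·(F−S) with t = 45/29

t = 45/29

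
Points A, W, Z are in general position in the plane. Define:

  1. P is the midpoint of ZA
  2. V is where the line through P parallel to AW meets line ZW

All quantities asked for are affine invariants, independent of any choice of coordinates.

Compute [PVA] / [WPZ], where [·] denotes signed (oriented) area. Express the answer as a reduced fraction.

Set A = (0, 0), W = (1, 0), Z = (0, 1); any affine frame gives the same invariant.
1. P is the midpoint of ZA ⇒ P = (0, 1/2)
2. V is where the line through P parallel to AW meets line ZW ⇒ V = (1/2, 1/2)
2·[PVA] = -1/4, 2·[WPZ] = -1/2
[PVA]:[WPZ] = -1/4:-1/2 = 1/2

[PVA]:[WPZ] = 1/2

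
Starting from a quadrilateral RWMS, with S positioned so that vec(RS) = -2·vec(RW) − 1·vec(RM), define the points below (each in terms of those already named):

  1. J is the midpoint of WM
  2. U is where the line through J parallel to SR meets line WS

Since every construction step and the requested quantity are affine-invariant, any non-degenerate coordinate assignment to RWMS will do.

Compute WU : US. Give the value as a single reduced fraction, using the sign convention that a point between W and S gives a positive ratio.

WU:US = -3

Set R = (0, 0), W = (1, 0), M = (0, 1), S = (-2, -1); any affine frame gives the same invariant.
1. J is the midpoint of WM ⇒ J = (1/2, 1/2)
2. U is where the line through J parallel to SR meets line WS ⇒ U = (-7/2, -3/2)
U = W + t·(S−W) with t = 3/2, so WU:US = t:(1−t) = 3/2:-1/2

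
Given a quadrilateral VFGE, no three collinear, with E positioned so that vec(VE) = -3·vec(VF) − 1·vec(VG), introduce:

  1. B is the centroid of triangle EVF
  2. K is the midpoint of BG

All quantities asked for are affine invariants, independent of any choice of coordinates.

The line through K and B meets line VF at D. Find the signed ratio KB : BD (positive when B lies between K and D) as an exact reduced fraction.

Set V = (0, 0), F = (1, 0), G = (0, 1), E = (-3, -1); any affine frame gives the same invariant.
1. B is the centroid of triangle EVF ⇒ B = (-2/3, -1/3)
2. K is the midpoint of BG ⇒ K = (-1/3, 1/3)
line KB meets VF at D = (-1/2, 0)
B = K + t·(D−K) with t = 2, so KB:BD = 2:-1

KB:BD = -2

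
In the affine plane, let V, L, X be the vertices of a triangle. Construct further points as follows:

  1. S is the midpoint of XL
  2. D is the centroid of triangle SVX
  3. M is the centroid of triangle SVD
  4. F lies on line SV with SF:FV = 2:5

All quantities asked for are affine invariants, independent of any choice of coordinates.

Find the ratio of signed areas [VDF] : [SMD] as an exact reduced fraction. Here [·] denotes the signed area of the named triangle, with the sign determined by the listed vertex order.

Set V = (0, 0), L = (1, 0), X = (0, 1); any affine frame gives the same invariant.
1. S is the midpoint of XL ⇒ S = (1/2, 1/2)
2. D is the centroid of triangle SVX ⇒ D = (1/6, 1/2)
3. M is the centroid of triangle SVD ⇒ M = (2/9, 1/3)
4. F lies on line SV with SF:FV = 2:5 ⇒ F = (5/14, 5/14)
2·[VDF] = -5/42, 2·[SMD] = -1/18
[VDF]:[SMD] = -5/42:-1/18 = 15/7

[VDF]:[SMD] = 15/7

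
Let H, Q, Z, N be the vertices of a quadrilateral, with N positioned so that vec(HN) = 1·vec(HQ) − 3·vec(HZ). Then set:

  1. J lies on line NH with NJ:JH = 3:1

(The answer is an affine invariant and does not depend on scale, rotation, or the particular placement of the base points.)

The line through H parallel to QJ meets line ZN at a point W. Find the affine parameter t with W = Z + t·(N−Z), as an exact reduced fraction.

t = 1/5

Choose coordinates H = (0, 0), Q = (1, 0), Z = (0, 1), N = (1, -3).
1. J lies on line NH with NJ:JH = 3:1 ⇒ J = (1/4, -3/4)
through H parallel to QJ: direction (-3/4, -3/4); meets ZN at W = (1/5, 1/5)
W = Z + t·(N−Z) with t = 1/5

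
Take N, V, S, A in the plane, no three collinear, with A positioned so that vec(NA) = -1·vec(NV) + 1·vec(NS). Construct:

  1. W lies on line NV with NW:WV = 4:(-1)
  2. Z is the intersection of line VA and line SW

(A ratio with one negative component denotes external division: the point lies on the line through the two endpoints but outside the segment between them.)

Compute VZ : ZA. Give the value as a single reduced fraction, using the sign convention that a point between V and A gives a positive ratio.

Work in coordinates with N = (0, 0), V = (1, 0), S = (0, 1), A = (-1, 1).
1. W lies on line NV with NW:WV = 4:(-1) ⇒ W = (4/3, 0)
2. Z is the intersection of line VA and line SW ⇒ Z = (2, -1/2)
Z = V + t·(A−V) with t = -1/2, so VZ:ZA = t:(1−t) = -1/2:3/2

VZ:ZA = -1/3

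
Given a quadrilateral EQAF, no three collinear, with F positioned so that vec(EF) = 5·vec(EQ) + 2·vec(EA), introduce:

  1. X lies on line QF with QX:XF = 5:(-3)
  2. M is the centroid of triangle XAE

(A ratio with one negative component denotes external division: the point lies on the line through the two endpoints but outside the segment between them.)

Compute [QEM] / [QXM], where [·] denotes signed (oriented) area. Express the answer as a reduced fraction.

Set E = (0, 0), Q = (1, 0), A = (0, 1), F = (5, 2); any affine frame gives the same invariant.
1. X lies on line QF with QX:XF = 5:(-3) ⇒ X = (11, 5)
2. M is the centroid of triangle XAE ⇒ M = (11/3, 2)
2·[QEM] = -2, 2·[QXM] = 20/3
[QEM]:[QXM] = -2:20/3 = -3/10

[QEM]:[QXM] = -3/10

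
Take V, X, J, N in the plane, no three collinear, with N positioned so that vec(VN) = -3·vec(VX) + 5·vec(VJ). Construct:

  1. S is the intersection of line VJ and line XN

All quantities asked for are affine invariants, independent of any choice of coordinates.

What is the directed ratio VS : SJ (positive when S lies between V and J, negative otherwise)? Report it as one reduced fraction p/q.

VS:SJ = -5

Set V = (0, 0), X = (1, 0), J = (0, 1), N = (-3, 5); any affine frame gives the same invariant.
1. S is the intersection of line VJ and line XN ⇒ S = (0, 5/4)
S = V + t·(J−V) with t = 5/4, so VS:SJ = t:(1−t) = 5/4:-1/4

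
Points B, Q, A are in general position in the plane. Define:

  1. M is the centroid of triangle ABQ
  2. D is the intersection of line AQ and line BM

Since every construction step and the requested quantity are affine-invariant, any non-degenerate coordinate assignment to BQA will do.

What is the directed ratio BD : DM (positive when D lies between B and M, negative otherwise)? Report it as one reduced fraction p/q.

BD:DM = -3

Assign B = (0, 0), Q = (1, 0), A = (0, 1) — the answer is frame-independent, so this choice is without loss of generality.
1. M is the centroid of triangle ABQ ⇒ M = (1/3, 1/3)
2. D is the intersection of line AQ and line BM ⇒ D = (1/2, 1/2)
D = B + t·(M−B) with t = 3/2, so BD:DM = t:(1−t) = 3/2:-1/2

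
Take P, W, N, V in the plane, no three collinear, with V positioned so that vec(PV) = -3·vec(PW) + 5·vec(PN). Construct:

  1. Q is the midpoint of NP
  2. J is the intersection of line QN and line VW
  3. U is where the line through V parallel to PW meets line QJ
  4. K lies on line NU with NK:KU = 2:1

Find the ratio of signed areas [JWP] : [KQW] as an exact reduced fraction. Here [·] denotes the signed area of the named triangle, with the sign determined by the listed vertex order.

Assign P = (0, 0), W = (1, 0), N = (0, 1), V = (-3, 5) — the answer is frame-independent, so this choice is without loss of generality.
1. Q is the midpoint of NP ⇒ Q = (0, 1/2)
2. J is the intersection of line QN and line VW ⇒ J = (0, 5/4)
3. U is where the line through V parallel to PW meets line QJ ⇒ U = (0, 5)
4. K lies on line NU with NK:KU = 2:1 ⇒ K = (0, 11/3)
2·[JWP] = -5/4, 2·[KQW] = 19/6
[JWP]:[KQW] = -5/4:19/6 = -15/38

[JWP]:[KQW] = -15/38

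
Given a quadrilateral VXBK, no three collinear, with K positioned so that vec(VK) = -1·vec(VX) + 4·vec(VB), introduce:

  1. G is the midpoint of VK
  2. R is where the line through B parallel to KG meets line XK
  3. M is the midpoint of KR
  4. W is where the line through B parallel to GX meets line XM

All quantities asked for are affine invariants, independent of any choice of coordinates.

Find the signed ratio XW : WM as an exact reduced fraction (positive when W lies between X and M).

Set V = (0, 0), X = (1, 0), B = (0, 1), K = (-1, 4); any affine frame gives the same invariant.
1. G is the midpoint of VK ⇒ G = (-1/2, 2)
2. R is where the line through B parallel to KG meets line XK ⇒ R = (-1/2, 3)
3. M is the midpoint of KR ⇒ M = (-3/4, 7/2)
4. W is where the line through B parallel to GX meets line XM ⇒ W = (3/2, -1)
W = X + t·(M−X) with t = -2/7, so XW:WM = t:(1−t) = -2/7:9/7

XW:WM = -2/9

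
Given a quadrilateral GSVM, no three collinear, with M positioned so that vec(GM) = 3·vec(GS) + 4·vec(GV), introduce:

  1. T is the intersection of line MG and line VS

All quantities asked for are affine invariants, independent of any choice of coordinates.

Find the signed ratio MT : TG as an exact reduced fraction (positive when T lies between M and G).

Assign G = (0, 0), S = (1, 0), V = (0, 1), M = (3, 4) — the answer is frame-independent, so this choice is without loss of generality.
1. T is the intersection of line MG and line VS ⇒ T = (3/7, 4/7)
T = M + t·(G−M) with t = 6/7, so MT:TG = t:(1−t) = 6/7:1/7

MT:TG = 6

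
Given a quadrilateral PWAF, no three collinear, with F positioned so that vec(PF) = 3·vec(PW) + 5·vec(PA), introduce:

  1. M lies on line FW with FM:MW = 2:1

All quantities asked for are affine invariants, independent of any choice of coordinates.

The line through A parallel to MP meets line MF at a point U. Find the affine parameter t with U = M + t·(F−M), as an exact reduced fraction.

Assign P = (0, 0), W = (1, 0), A = (0, 1), F = (3, 5) — the answer is frame-independent, so this choice is without loss of generality.
1. M lies on line FW with FM:MW = 2:1 ⇒ M = (5/3, 5/3)
through A parallel to MP: direction (-5/3, -5/3); meets MF at U = (7/3, 10/3)
U = M + t·(F−M) with t = 1/2

t = 1/2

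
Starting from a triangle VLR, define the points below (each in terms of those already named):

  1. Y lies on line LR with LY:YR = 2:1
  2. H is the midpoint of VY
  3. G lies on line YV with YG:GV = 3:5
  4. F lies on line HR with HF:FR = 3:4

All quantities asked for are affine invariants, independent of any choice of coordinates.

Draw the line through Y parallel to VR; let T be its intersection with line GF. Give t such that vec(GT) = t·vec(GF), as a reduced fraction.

t = -21/19

Set V = (0, 0), L = (1, 0), R = (0, 1); any affine frame gives the same invariant.
1. Y lies on line LR with LY:YR = 2:1 ⇒ Y = (1/3, 2/3)
2. H is the midpoint of VY ⇒ H = (1/6, 1/3)
3. G lies on line YV with YG:GV = 3:5 ⇒ G = (5/24, 5/12)
4. F lies on line HR with HF:FR = 3:4 ⇒ F = (2/21, 13/21)
through Y parallel to VR: direction (0, 1); meets GF at T = (1/3, 11/57)
T = G + t·(F−G) with t = -21/19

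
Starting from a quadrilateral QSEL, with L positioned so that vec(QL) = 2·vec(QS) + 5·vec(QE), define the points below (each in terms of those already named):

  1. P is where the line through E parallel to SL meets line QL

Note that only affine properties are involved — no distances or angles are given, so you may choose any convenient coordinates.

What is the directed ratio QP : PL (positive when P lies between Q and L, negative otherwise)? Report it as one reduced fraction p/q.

QP:PL = -1/6

Set Q = (0, 0), S = (1, 0), E = (0, 1), L = (2, 5); any affine frame gives the same invariant.
1. P is where the line through E parallel to SL meets line QL ⇒ P = (-2/5, -1)
P = Q + t·(L−Q) with t = -1/5, so QP:PL = t:(1−t) = -1/5:6/5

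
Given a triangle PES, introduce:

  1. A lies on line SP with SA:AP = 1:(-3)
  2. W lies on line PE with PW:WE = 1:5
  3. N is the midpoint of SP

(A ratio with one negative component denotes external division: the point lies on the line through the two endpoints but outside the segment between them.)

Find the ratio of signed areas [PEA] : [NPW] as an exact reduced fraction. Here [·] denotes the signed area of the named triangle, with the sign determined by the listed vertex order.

[PEA]:[NPW] = 18

Set P = (0, 0), E = (1, 0), S = (0, 1); any affine frame gives the same invariant.
1. A lies on line SP with SA:AP = 1:(-3) ⇒ A = (0, 3/2)
2. W lies on line PE with PW:WE = 1:5 ⇒ W = (1/6, 0)
3. N is the midpoint of SP ⇒ N = (0, 1/2)
2·[PEA] = 3/2, 2·[NPW] = 1/12
[PEA]:[NPW] = 3/2:1/12 = 18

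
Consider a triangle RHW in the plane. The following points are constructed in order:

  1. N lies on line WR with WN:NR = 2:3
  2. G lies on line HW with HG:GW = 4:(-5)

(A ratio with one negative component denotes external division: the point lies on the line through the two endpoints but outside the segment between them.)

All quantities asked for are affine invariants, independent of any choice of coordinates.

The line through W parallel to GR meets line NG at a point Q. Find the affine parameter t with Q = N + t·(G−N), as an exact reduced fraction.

t = -2/3

Assign R = (0, 0), H = (1, 0), W = (0, 1) — the answer is frame-independent, so this choice is without loss of generality.
1. N lies on line WR with WN:NR = 2:3 ⇒ N = (0, 3/5)
2. G lies on line HW with HG:GW = 4:(-5) ⇒ G = (5, -4)
through W parallel to GR: direction (-5, 4); meets NG at Q = (-10/3, 11/3)
Q = N + t·(G−N) with t = -2/3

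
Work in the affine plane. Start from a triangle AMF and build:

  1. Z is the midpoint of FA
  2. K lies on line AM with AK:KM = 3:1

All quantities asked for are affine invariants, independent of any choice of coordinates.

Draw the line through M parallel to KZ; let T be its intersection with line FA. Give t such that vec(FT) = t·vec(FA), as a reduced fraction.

Choose coordinates A = (0, 0), M = (1, 0), F = (0, 1).
1. Z is the midpoint of FA ⇒ Z = (0, 1/2)
2. K lies on line AM with AK:KM = 3:1 ⇒ K = (3/4, 0)
through M parallel to KZ: direction (-3/4, 1/2); meets FA at T = (0, 2/3)
T = F + t·(A−F) with t = 1/3

t = 1/3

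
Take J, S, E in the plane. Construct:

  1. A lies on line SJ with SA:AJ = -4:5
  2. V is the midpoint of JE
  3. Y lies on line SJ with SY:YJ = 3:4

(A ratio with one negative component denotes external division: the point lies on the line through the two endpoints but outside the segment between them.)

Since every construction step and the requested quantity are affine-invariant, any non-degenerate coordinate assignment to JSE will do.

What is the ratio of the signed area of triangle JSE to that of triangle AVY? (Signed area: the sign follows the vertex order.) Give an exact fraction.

[JSE]:[AVY] = 14/31

Work in coordinates with J = (0, 0), S = (1, 0), E = (0, 1).
1. A lies on line SJ with SA:AJ = -4:5 ⇒ A = (5, 0)
2. V is the midpoint of JE ⇒ V = (0, 1/2)
3. Y lies on line SJ with SY:YJ = 3:4 ⇒ Y = (4/7, 0)
2·[JSE] = 1, 2·[AVY] = 31/14
[JSE]:[AVY] = 1:31/14 = 14/31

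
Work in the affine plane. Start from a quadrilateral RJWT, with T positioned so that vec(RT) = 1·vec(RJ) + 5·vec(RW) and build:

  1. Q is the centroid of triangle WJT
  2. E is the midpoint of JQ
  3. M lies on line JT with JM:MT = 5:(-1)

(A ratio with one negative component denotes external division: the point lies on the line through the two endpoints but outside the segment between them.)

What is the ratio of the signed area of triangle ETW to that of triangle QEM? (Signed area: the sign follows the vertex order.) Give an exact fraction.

Choose coordinates R = (0, 0), J = (1, 0), W = (0, 1), T = (1, 5).
1. Q is the centroid of triangle WJT ⇒ Q = (2/3, 2)
2. E is the midpoint of JQ ⇒ E = (5/6, 1)
3. M lies on line JT with JM:MT = 5:(-1) ⇒ M = (1, 25/4)
2·[ETW] = 10/3, 2·[QEM] = 25/24
[ETW]:[QEM] = 10/3:25/24 = 16/5

[ETW]:[QEM] = 16/5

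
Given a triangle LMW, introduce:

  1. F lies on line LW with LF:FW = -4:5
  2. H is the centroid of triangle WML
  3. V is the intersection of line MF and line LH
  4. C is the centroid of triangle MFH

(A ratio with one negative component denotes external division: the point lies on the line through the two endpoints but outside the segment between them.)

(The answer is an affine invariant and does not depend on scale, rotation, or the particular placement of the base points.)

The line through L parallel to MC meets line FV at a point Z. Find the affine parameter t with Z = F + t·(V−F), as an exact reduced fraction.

Choose coordinates L = (0, 0), M = (1, 0), W = (0, 1).
1. F lies on line LW with LF:FW = -4:5 ⇒ F = (0, -4)
2. H is the centroid of triangle WML ⇒ H = (1/3, 1/3)
3. V is the intersection of line MF and line LH ⇒ V = (4/3, 4/3)
4. C is the centroid of triangle MFH ⇒ C = (4/9, -11/9)
through L parallel to MC: direction (-5/9, -11/9); meets FV at Z = (20/9, 44/9)
Z = F + t·(V−F) with t = 5/3

t = 5/3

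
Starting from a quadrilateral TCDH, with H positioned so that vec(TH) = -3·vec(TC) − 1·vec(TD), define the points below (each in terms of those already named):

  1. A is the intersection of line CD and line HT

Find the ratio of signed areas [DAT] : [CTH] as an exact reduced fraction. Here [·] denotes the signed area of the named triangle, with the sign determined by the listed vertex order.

Set T = (0, 0), C = (1, 0), D = (0, 1), H = (-3, -1); any affine frame gives the same invariant.
1. A is the intersection of line CD and line HT ⇒ A = (3/4, 1/4)
2·[DAT] = -3/4, 2·[CTH] = 1
[DAT]:[CTH] = -3/4:1 = -3/4

[DAT]:[CTH] = -3/4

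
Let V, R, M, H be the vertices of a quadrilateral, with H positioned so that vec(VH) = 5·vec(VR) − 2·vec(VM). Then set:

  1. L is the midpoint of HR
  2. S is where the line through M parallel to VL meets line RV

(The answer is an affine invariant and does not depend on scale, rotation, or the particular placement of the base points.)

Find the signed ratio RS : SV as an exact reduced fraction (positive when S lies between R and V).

RS:SV = -2/3

Work in coordinates with V = (0, 0), R = (1, 0), M = (0, 1), H = (5, -2).
1. L is the midpoint of HR ⇒ L = (3, -1)
2. S is where the line through M parallel to VL meets line RV ⇒ S = (3, 0)
S = R + t·(V−R) with t = -2, so RS:SV = t:(1−t) = -2:3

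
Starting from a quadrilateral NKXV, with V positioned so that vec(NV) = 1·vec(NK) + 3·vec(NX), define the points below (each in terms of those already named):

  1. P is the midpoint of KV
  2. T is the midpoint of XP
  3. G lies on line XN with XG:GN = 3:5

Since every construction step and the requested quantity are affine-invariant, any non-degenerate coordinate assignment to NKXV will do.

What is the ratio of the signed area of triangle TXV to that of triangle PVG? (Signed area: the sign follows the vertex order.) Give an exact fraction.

Choose coordinates N = (0, 0), K = (1, 0), X = (0, 1), V = (1, 3).
1. P is the midpoint of KV ⇒ P = (1, 3/2)
2. T is the midpoint of XP ⇒ T = (1/2, 5/4)
3. G lies on line XN with XG:GN = 3:5 ⇒ G = (0, 5/8)
2·[TXV] = -3/4, 2·[PVG] = 3/2
[TXV]:[PVG] = -3/4:3/2 = -1/2

[TXV]:[PVG] = -1/2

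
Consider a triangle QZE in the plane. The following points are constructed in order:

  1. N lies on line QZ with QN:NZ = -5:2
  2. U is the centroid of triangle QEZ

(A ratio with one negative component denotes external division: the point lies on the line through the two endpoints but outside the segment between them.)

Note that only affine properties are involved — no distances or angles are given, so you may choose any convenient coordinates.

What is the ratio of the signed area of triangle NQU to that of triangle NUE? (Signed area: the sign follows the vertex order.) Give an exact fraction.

Set Q = (0, 0), Z = (1, 0), E = (0, 1); any affine frame gives the same invariant.
1. N lies on line QZ with QN:NZ = -5:2 ⇒ N = (5/3, 0)
2. U is the centroid of triangle QEZ ⇒ U = (1/3, 1/3)
2·[NQU] = -5/9, 2·[NUE] = -7/9
[NQU]:[NUE] = -5/9:-7/9 = 5/7

[NQU]:[NUE] = 5/7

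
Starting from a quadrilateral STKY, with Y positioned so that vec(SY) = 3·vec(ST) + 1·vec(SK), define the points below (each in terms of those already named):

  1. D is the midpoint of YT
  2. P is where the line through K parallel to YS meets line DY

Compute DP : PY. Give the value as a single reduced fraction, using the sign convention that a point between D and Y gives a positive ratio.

Choose coordinates S = (0, 0), T = (1, 0), K = (0, 1), Y = (3, 1).
1. D is the midpoint of YT ⇒ D = (2, 1/2)
2. P is where the line through K parallel to YS meets line DY ⇒ P = (9, 4)
P = D + t·(Y−D) with t = 7, so DP:PY = t:(1−t) = 7:-6

DP:PY = -7/6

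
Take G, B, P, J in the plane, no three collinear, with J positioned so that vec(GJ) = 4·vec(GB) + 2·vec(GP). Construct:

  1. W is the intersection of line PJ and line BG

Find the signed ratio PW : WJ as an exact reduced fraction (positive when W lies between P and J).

Work in coordinates with G = (0, 0), B = (1, 0), P = (0, 1), J = (4, 2).
1. W is the intersection of line PJ and line BG ⇒ W = (-4, 0)
W = P + t·(J−P) with t = -1, so PW:WJ = t:(1−t) = -1:2

PW:WJ = -1/2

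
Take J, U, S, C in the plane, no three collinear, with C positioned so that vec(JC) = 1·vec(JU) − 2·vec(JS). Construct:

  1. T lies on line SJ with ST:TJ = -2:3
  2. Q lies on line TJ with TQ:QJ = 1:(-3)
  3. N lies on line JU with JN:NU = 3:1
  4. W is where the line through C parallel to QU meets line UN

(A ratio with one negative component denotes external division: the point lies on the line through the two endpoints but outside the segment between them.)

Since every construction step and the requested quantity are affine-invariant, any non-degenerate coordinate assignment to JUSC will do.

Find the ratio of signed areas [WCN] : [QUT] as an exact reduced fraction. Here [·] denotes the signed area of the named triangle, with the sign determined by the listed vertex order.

[WCN]:[QUT] = -7/27

Assign J = (0, 0), U = (1, 0), S = (0, 1), C = (1, -2) — the answer is frame-independent, so this choice is without loss of generality.
1. T lies on line SJ with ST:TJ = -2:3 ⇒ T = (0, 3)
2. Q lies on line TJ with TQ:QJ = 1:(-3) ⇒ Q = (0, 9/2)
3. N lies on line JU with JN:NU = 3:1 ⇒ N = (3/4, 0)
4. W is where the line through C parallel to QU meets line UN ⇒ W = (5/9, 0)
2·[WCN] = 7/18, 2·[QUT] = -3/2
[WCN]:[QUT] = 7/18:-3/2 = -7/27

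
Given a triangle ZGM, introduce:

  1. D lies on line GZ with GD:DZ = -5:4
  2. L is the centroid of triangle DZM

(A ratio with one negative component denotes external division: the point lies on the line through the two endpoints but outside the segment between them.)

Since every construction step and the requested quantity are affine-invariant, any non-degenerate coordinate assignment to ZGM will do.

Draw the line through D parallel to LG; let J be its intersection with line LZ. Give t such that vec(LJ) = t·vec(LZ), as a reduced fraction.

Work in coordinates with Z = (0, 0), G = (1, 0), M = (0, 1).
1. D lies on line GZ with GD:DZ = -5:4 ⇒ D = (-4, 0)
2. L is the centroid of triangle DZM ⇒ L = (-4/3, 1/3)
through D parallel to LG: direction (7/3, -1/3); meets LZ at J = (16/3, -4/3)
J = L + t·(Z−L) with t = 5

t = 5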